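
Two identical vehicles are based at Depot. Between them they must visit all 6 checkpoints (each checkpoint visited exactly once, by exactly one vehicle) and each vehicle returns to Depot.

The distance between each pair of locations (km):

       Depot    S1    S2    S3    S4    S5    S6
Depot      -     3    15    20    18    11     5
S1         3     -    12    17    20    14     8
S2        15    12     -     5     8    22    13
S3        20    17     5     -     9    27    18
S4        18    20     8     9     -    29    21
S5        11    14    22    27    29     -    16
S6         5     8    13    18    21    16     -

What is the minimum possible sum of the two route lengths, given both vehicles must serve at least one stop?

Check every non-empty split of the stops between the two vehicles; for each half take its own optimal tour:
  {S1} + {S2, S3, S4, S5, S6}: 6 + 72 = 78
  {S2} + {S1, S3, S4, S5, S6}: 30 + 77 = 107
  {S1, S2} + {S3, S4, S5, S6}: 30 + 72 = 102
  {S3} + {S1, S2, S4, S5, S6}: 40 + 71 = 111
  {S1, S3} + {S2, S4, S5, S6}: 40 + 66 = 106
  {S2, S3} + {S1, S4, S5, S6}: 40 + 71 = 111
  … (31 splits in total)
  {S5} + {S1, S2, S3, S4, S6}: 22 + 55 = 77  ← best
Best: vehicle 1 Depot → S5 → Depot = 22; vehicle 2 Depot → S1 → S2 → S3 → S4 → S6 → Depot = 55; combined 77.

77 km — the smallest possible combined total.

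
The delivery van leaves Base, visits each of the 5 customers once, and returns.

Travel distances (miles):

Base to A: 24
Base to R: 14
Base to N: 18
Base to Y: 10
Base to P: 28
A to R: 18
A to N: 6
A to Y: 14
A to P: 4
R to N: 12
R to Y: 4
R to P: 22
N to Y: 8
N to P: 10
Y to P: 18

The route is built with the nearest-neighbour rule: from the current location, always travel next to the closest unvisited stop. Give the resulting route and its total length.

At Base the remaining stops are Y 10, R 14, N 18, A 24, P 28; go to Y.
At Y the remaining stops are R 4, N 8, A 14, P 18; go to R.
At R the remaining stops are N 12, A 18, P 22; go to N.
At N the remaining stops are A 6, P 10; go to A.
At A the remaining stops are P 4; go to P.
Return P→Base: 28.
Total = 10 + 4 + 12 + 6 + 4 + 28 = 64.

Total distance 64 miles via the nearest-neighbour route Base → Y → R → N → A → P → Base.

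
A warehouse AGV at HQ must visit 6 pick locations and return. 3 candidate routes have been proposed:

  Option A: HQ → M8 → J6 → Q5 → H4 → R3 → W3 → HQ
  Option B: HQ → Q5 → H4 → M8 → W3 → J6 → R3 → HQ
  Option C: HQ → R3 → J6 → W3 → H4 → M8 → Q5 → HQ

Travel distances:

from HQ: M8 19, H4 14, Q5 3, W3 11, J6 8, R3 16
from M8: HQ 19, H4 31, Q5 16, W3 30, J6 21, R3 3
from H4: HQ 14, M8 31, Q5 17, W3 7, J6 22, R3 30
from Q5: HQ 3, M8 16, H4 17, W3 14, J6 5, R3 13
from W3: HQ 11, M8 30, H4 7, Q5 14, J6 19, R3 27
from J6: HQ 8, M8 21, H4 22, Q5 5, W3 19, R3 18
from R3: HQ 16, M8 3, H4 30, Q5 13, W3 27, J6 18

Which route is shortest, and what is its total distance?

110 — Option C is the shortest.

Option A: 19 + 21 + 5 + 17 + 30 + 27 + 11 = 130
Option B: 3 + 17 + 31 + 30 + 19 + 18 + 16 = 134
Option C: 16 + 18 + 19 + 7 + 31 + 16 + 3 = 110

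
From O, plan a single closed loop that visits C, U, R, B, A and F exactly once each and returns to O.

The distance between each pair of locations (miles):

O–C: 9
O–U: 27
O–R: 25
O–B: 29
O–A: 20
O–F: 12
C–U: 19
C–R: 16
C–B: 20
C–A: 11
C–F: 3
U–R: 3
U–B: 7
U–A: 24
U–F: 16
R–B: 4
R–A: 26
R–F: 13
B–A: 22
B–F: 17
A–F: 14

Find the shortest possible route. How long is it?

There are 360 distinct closed tours to check (reversals are equivalent).
O-C-U-R-B-A-F-O: 9+19+3+4+22+14+12 = 83
O-C-U-R-B-F-A-O: 9+19+3+4+17+14+20 = 86
O-C-U-R-A-B-F-O: 9+19+3+26+22+17+12 = 108
O-C-U-R-A-F-B-O: 9+19+3+26+14+17+29 = 117
O-C-U-R-F-B-A-O: 9+19+3+13+17+22+20 = 103
O-C-U-R-F-A-B-O: 9+19+3+13+14+22+29 = 109
O-C-U-B-R-A-F-O: 9+19+7+4+26+14+12 = 91
O-C-U-B-R-F-A-O: 9+19+7+4+13+14+20 = 86
… (352 more)
O-C-A-B-U-R-F-O: 9+11+22+7+3+13+12 = 77  ← best
The minimum is 77.
One optimal route: O → C → A → B → U → R → F → O (or its reverse).

Shortest round trip = 77 miles.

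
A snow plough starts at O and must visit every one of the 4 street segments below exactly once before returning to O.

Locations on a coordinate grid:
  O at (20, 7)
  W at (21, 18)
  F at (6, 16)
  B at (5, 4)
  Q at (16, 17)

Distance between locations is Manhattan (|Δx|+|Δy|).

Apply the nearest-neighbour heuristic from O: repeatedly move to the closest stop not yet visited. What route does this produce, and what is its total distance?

From O: distances to unvisited — W=12, Q=14, B=18, F=23. Nearest is W (12).
From W: distances to unvisited — Q=6, F=17, B=30. Nearest is Q (6).
From Q: distances to unvisited — F=11, B=24. Nearest is F (11).
From F: distances to unvisited — B=13. Nearest is B (13).
Return B→O: 18.
Total = 12 + 6 + 11 + 13 + 18 = 60.

Total distance 60 via the nearest-neighbour route O → W → Q → F → B → O.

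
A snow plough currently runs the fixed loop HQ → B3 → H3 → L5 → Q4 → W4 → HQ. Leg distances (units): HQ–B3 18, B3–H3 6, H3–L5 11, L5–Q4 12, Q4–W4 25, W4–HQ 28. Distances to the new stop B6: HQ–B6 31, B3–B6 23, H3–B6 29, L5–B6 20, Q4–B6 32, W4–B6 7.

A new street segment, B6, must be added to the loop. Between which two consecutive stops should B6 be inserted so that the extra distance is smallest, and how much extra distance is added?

Insertion cost between consecutive stops i–j is d(i,B6) + d(B6,j) − d(i,j):
  between HQ and B3: 31 + 23 − 18 = 36
  between B3 and H3: 23 + 29 − 6 = 46
  between H3 and L5: 29 + 20 − 11 = 38
  between L5 and Q4: 20 + 32 − 12 = 40
  between Q4 and W4: 32 + 7 − 25 = 14
  between W4 and HQ: 7 + 31 − 28 = 10
Cheapest insertion is between W4 and HQ, adding 10.
New total = 100 + 10 = 110.

Minimum extra distance: 10, inserting B6 between W4 and HQ.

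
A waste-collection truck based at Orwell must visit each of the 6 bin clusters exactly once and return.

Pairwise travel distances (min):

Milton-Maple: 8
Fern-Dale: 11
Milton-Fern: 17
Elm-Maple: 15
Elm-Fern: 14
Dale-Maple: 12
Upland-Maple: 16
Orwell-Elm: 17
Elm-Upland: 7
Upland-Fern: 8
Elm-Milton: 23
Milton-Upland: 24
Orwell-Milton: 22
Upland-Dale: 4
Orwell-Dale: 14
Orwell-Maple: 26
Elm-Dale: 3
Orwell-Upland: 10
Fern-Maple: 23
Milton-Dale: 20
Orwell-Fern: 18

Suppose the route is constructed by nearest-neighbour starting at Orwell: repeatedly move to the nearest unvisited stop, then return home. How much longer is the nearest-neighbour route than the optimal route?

Excess over optimum: 7 min.

Orwell: Upland=10, Dale=14, Elm=17, Fern=18, Milton=22, Maple=26 ⇒ Upland
Upland: Dale=4, Elm=7, Fern=8, Maple=16, Milton=24 ⇒ Dale
Dale: Elm=3, Fern=11, Maple=12, Milton=20 ⇒ Elm
Elm: Fern=14, Maple=15, Milton=23 ⇒ Fern
Fern: Milton=17, Maple=23 ⇒ Milton
Milton: Maple=8 ⇒ Maple
NN route Orwell → Upland → Dale → Elm → Fern → Milton → Maple → Orwell costs 82.
Optimal: Orwell → Elm → Dale → Maple → Milton → Fern → Upland → Orwell costs 75 (by enumerating all 360 distinct tours).
Excess = 82 − 75 = 7.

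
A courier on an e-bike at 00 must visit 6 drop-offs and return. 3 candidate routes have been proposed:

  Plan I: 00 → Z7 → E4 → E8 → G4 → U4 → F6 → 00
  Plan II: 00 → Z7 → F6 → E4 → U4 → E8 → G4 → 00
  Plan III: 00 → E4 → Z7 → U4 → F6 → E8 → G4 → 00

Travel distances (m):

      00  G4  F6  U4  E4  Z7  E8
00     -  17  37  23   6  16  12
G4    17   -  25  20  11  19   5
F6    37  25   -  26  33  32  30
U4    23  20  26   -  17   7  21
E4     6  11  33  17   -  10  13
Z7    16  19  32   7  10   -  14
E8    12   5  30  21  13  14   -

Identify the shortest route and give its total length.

Plan I: 16 + 10 + 13 + 5 + 20 + 26 + 37 = 127
Plan II: 16 + 32 + 33 + 17 + 21 + 5 + 17 = 141
Plan III: 6 + 10 + 7 + 26 + 30 + 5 + 17 = 101

101 m — Plan III is the shortest.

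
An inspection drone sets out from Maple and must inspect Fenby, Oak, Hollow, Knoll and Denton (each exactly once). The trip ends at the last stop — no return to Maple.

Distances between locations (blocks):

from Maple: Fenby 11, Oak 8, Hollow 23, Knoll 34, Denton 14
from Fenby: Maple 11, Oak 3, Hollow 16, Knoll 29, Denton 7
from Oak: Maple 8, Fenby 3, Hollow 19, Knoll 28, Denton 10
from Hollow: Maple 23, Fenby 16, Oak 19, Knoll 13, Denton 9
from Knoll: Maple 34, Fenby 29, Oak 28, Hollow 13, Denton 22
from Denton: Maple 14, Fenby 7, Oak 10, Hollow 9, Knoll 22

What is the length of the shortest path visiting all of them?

Minimum one-way distance = 40 blocks.

There are 5! = 120 possible orderings.
Maple→Fenby→Oak→Hollow→Knoll→Denton: 11+3+19+13+22 = 68
Maple→Fenby→Oak→Hollow→Denton→Knoll: 11+3+19+9+22 = 64
Maple→Fenby→Oak→Knoll→Hollow→Denton: 11+3+28+13+9 = 64
Maple→Fenby→Oak→Knoll→Denton→Hollow: 11+3+28+22+9 = 73
Maple→Fenby→Oak→Denton→Hollow→Knoll: 11+3+10+9+13 = 46
Maple→Fenby→Oak→Denton→Knoll→Hollow: 11+3+10+22+13 = 59
Maple→Fenby→Hollow→Oak→Knoll→Denton: 11+16+19+28+22 = 96
Maple→Fenby→Hollow→Oak→Denton→Knoll: 11+16+19+10+22 = 78
Maple→Fenby→Hollow→Knoll→Oak→Denton: 11+16+13+28+10 = 78
Maple→Fenby→Hollow→Knoll→Denton→Oak: 11+16+13+22+10 = 72
Maple→Fenby→Hollow→Denton→Oak→Knoll: 11+16+9+10+28 = 74
Maple→Fenby→Hollow→Denton→Knoll→Oak: 11+16+9+22+28 = 86
Maple→Fenby→Knoll→Oak→Hollow→Denton: 11+29+28+19+9 = 96
Maple→Fenby→Knoll→Oak→Denton→Hollow: 11+29+28+10+9 = 87
… (106 more)
Maple→Oak→Fenby→Denton→Hollow→Knoll: 8+3+7+9+13 = 40  ← best
The minimum is 40.
One shortest path: Maple → Oak → Fenby → Denton → Hollow → Knoll.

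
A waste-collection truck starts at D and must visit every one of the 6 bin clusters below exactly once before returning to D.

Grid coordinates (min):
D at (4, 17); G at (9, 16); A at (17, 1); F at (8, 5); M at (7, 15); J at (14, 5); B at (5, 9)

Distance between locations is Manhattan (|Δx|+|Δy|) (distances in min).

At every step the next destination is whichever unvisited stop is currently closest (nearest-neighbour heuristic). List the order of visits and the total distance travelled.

At D the remaining stops are M 5, G 6, B 9, F 16, J 22, A 29; go to M.
At M the remaining stops are G 3, B 8, F 11, J 17, A 24; go to G.
At G the remaining stops are B 11, F 12, J 16, A 23; go to B.
At B the remaining stops are F 7, J 13, A 20; go to F.
At F the remaining stops are J 6, A 13; go to J.
At J the remaining stops are A 7; go to A.
Return A→D: 29.
Total = 5 + 3 + 11 + 7 + 6 + 7 + 29 = 68.

68 min along D → M → G → B → F → J → A → D.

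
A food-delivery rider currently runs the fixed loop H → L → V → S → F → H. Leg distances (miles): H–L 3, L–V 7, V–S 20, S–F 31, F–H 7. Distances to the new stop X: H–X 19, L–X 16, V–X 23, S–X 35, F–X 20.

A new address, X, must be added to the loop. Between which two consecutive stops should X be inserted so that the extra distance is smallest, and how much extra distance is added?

Insertion cost between consecutive stops i–j is d(i,X) + d(X,j) − d(i,j):
  between H and L: 19 + 16 − 3 = 32
  between L and V: 16 + 23 − 7 = 32
  between V and S: 23 + 35 − 20 = 38
  between S and F: 35 + 20 − 31 = 24
  between F and H: 20 + 19 − 7 = 32
Cheapest insertion is between S and F, adding 24.
New total = 68 + 24 = 92.

Minimum extra distance: 24 miles, inserting X between S and F.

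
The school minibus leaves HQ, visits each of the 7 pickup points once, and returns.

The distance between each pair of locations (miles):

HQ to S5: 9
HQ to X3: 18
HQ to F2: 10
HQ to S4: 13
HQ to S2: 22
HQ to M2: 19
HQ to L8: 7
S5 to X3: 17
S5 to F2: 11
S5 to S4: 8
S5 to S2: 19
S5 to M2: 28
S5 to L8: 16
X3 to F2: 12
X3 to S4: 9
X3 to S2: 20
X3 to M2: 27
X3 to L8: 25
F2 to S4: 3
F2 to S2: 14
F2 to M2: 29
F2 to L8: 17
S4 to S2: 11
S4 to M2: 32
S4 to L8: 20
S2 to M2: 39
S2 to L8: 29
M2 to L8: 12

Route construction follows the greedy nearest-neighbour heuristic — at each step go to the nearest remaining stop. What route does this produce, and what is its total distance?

Total distance 110 miles via the nearest-neighbour route HQ → L8 → M2 → X3 → S4 → F2 → S5 → S2 → HQ.

From HQ: distances to unvisited — L8=7, S5=9, F2=10, S4=13, X3=18, M2=19, S2=22. Nearest is L8 (7).
From L8: distances to unvisited — M2=12, S5=16, F2=17, S4=20, X3=25, S2=29. Nearest is M2 (12).
From M2: distances to unvisited — X3=27, S5=28, F2=29, S4=32, S2=39. Nearest is X3 (27).
From X3: distances to unvisited — S4=9, F2=12, S5=17, S2=20. Nearest is S4 (9).
From S4: distances to unvisited — F2=3, S5=8, S2=11. Nearest is F2 (3).
From F2: distances to unvisited — S5=11, S2=14. Nearest is S5 (11).
From S5: distances to unvisited — S2=19. Nearest is S2 (19).
Return S2→HQ: 22.
Total = 7 + 12 + 27 + 9 + 3 + 11 + 19 + 22 = 110.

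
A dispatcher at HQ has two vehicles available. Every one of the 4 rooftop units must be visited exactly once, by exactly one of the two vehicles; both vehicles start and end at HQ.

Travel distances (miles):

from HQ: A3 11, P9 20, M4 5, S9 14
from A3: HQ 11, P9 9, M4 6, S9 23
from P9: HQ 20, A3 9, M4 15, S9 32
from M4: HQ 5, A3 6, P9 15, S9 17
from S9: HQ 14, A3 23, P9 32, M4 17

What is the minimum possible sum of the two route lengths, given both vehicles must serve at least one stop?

There are 2^3 − 1 = 7 ways to divide the 4 stops into two non-empty groups. For each, the best each vehicle can do is its own shortest tour through its group:
  {A3} + {P9, M4, S9}: 22 + 66 = 88
  {P9} + {A3, M4, S9}: 40 + 48 = 88
  {A3, P9} + {M4, S9}: 40 + 36 = 76
  {M4} + {A3, P9, S9}: 10 + 66 = 76
  {A3, M4} + {P9, S9}: 22 + 66 = 88
  {P9, M4} + {A3, S9}: 40 + 48 = 88
  … (7 splits in total)
  {A3, P9, M4} + {S9}: 40 + 28 = 68  ← best
Best: vehicle 1 HQ → A3 → P9 → M4 → HQ = 40; vehicle 2 HQ → S9 → HQ = 28; combined 68.

68 miles — the smallest possible combined total.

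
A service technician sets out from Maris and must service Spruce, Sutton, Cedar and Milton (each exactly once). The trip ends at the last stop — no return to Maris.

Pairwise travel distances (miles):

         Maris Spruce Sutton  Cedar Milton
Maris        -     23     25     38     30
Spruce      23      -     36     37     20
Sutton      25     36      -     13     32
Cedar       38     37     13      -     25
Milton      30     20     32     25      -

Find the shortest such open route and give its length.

81 miles — the minimum one-way total.

There are 4! = 24 possible orderings.
Maris→Spruce→Sutton→Cedar→Milton: 23+36+13+25 = 97
Maris→Spruce→Sutton→Milton→Cedar: 23+36+32+25 = 116
Maris→Spruce→Cedar→Sutton→Milton: 23+37+13+32 = 105
Maris→Spruce→Cedar→Milton→Sutton: 23+37+25+32 = 117
Maris→Spruce→Milton→Sutton→Cedar: 23+20+32+13 = 88
Maris→Spruce→Milton→Cedar→Sutton: 23+20+25+13 = 81
Maris→Sutton→Spruce→Cedar→Milton: 25+36+37+25 = 123
Maris→Sutton→Spruce→Milton→Cedar: 25+36+20+25 = 106
Maris→Sutton→Cedar→Spruce→Milton: 25+13+37+20 = 95
Maris→Sutton→Cedar→Milton→Spruce: 25+13+25+20 = 83
Maris→Sutton→Milton→Spruce→Cedar: 25+32+20+37 = 114
Maris→Sutton→Milton→Cedar→Spruce: 25+32+25+37 = 119
Maris→Cedar→Spruce→Sutton→Milton: 38+37+36+32 = 143
Maris→Cedar→Spruce→Milton→Sutton: 38+37+20+32 = 127
… (10 more)
The minimum is 81.
One shortest path: Maris → Spruce → Milton → Cedar → Sutton.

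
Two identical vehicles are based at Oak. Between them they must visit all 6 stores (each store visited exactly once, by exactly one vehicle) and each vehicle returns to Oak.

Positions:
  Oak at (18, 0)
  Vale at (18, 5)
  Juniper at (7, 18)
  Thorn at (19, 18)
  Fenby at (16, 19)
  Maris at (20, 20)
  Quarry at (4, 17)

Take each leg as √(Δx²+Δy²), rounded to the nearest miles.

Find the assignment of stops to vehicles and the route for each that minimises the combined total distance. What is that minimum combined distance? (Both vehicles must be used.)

There are 2^5 − 1 = 31 ways to divide the 6 stops into two non-empty groups. For each, the best each vehicle can do is its own shortest tour through its group:
  {Vale} + {Juniper, Thorn, Fenby, Maris, Quarry}: 10 + 58 = 68
  {Juniper} + {Vale, Thorn, Fenby, Maris, Quarry}: 42 + 58 = 100
  {Vale, Juniper} + {Thorn, Fenby, Maris, Quarry}: 43 + 58 = 101
  {Thorn} + {Vale, Juniper, Fenby, Maris, Quarry}: 36 + 58 = 94
  {Vale, Thorn} + {Juniper, Fenby, Maris, Quarry}: 36 + 58 = 94
  {Juniper, Thorn} + {Vale, Fenby, Maris, Quarry}: 51 + 58 = 109
  … (31 splits in total)
Best: vehicle 1 Oak → Vale → Oak = 10; vehicle 2 Oak → Thorn → Maris → Fenby → Juniper → Quarry → Oak = 58; combined 68.

68 miles — the smallest possible combined total.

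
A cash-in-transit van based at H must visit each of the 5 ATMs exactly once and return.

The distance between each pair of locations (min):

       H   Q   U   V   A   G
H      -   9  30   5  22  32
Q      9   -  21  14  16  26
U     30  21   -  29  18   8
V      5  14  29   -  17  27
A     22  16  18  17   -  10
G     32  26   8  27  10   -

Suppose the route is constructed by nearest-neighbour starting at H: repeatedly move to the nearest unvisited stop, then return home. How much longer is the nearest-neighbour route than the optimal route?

13 min longer than the optimal tour.

H: V=5, Q=9, A=22, U=30, G=32 ⇒ V
V: Q=14, A=17, G=27, U=29 ⇒ Q
Q: A=16, U=21, G=26 ⇒ A
A: G=10, U=18 ⇒ G
G: U=8 ⇒ U
NN route H → V → Q → A → G → U → H costs 83.
Optimal: H → Q → U → G → A → V → H costs 70 (by enumerating all 60 distinct tours).
Excess = 83 − 70 = 13.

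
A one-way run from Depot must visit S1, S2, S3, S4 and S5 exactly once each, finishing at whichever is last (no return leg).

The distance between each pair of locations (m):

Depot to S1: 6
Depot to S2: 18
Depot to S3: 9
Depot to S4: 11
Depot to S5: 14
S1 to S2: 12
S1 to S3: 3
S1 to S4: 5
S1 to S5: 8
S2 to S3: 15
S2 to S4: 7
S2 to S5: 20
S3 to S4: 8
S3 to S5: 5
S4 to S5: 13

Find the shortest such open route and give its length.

34 m — the minimum one-way total.

There are 5! = 120 possible orderings.
Depot - S1 - S2 - S3 - S4 - S5: 6+12+15+8+13 = 54
Depot - S1 - S2 - S3 - S5 - S4: 6+12+15+5+13 = 51
Depot - S1 - S2 - S4 - S3 - S5: 6+12+7+8+5 = 38
Depot - S1 - S2 - S4 - S5 - S3: 6+12+7+13+5 = 43
Depot - S1 - S2 - S5 - S3 - S4: 6+12+20+5+8 = 51
Depot - S1 - S2 - S5 - S4 - S3: 6+12+20+13+8 = 59
Depot - S1 - S3 - S2 - S4 - S5: 6+3+15+7+13 = 44
Depot - S1 - S3 - S2 - S5 - S4: 6+3+15+20+13 = 57
Depot - S1 - S3 - S4 - S2 - S5: 6+3+8+7+20 = 44
Depot - S1 - S3 - S4 - S5 - S2: 6+3+8+13+20 = 50
Depot - S1 - S3 - S5 - S2 - S4: 6+3+5+20+7 = 41
Depot - S1 - S3 - S5 - S4 - S2: 6+3+5+13+7 = 34
Depot - S1 - S4 - S2 - S3 - S5: 6+5+7+15+5 = 38
Depot - S1 - S4 - S2 - S5 - S3: 6+5+7+20+5 = 43
… (106 more)
The minimum is 34.
One shortest path: Depot → S1 → S3 → S5 → S4 → S2.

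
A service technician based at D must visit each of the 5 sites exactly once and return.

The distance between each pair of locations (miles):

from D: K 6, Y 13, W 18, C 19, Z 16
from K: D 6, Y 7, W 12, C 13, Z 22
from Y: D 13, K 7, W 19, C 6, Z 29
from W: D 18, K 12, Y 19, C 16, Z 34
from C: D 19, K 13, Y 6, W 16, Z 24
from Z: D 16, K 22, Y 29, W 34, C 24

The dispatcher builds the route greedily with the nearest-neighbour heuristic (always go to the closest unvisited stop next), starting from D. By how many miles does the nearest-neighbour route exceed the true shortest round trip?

From D: K=6, Y=13, Z=16, W=18, C=19 → choose K (6).
From K: Y=7, W=12, C=13, Z=22 → choose Y (7).
From Y: C=6, W=19, Z=29 → choose C (6).
From C: W=16, Z=24 → choose W (16).
From W: Z=34 → choose Z (34).
NN route D → K → Y → C → W → Z → D costs 85.
Optimal: D → K → W → Y → C → Z → D costs 83 (by enumerating all 60 distinct tours).
Excess = 85 − 83 = 2.

The nearest-neighbour route is 2 miles longer than optimal.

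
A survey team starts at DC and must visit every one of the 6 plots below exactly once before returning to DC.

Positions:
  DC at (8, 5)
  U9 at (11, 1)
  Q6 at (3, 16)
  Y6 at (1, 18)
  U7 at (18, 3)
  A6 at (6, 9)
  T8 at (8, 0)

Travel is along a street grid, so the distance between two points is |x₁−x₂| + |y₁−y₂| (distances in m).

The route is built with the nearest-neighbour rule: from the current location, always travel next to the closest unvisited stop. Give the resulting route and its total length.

Total distance 70 m via the nearest-neighbour route DC → T8 → U9 → U7 → A6 → Q6 → Y6 → DC.

From DC: distances to unvisited — T8=5, A6=6, U9=7, U7=12, Q6=16, Y6=20. Nearest is T8 (5).
From T8: distances to unvisited — U9=4, A6=11, U7=13, Q6=21, Y6=25. Nearest is U9 (4).
From U9: distances to unvisited — U7=9, A6=13, Q6=23, Y6=27. Nearest is U7 (9).
From U7: distances to unvisited — A6=18, Q6=28, Y6=32. Nearest is A6 (18).
From A6: distances to unvisited — Q6=10, Y6=14. Nearest is Q6 (10).
From Q6: distances to unvisited — Y6=4. Nearest is Y6 (4).
Return Y6→DC: 20.
Total = 5 + 4 + 9 + 18 + 10 + 4 + 20 = 70.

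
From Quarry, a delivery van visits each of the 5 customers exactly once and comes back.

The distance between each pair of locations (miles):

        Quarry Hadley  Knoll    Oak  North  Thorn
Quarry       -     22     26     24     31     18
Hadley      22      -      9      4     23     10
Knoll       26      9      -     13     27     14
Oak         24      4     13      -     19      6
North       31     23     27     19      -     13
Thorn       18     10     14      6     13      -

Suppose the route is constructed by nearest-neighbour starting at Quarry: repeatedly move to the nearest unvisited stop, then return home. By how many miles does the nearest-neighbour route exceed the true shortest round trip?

Quarry: Thorn=18, Hadley=22, Oak=24, Knoll=26, North=31 ⇒ Thorn
Thorn: Oak=6, Hadley=10, North=13, Knoll=14 ⇒ Oak
Oak: Hadley=4, Knoll=13, North=19 ⇒ Hadley
Hadley: Knoll=9, North=23 ⇒ Knoll
Knoll: North=27 ⇒ North
NN route Quarry → Thorn → Oak → Hadley → Knoll → North → Quarry costs 95.
Optimal: Quarry → Knoll → Hadley → Oak → North → Thorn → Quarry costs 89 (by enumerating all 60 distinct tours).
Excess = 95 − 89 = 6.

The nearest-neighbour route is 6 miles longer than optimal.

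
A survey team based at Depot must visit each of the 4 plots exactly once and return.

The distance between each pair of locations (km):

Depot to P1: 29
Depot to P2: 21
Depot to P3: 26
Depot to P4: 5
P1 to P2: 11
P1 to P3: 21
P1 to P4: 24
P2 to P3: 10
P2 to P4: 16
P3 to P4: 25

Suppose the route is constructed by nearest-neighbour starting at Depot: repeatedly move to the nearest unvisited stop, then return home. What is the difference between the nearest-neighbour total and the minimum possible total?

From Depot: P4=5, P2=21, P3=26, P1=29 → choose P4 (5).
From P4: P2=16, P1=24, P3=25 → choose P2 (16).
From P2: P3=10, P1=11 → choose P3 (10).
From P3: P1=21 → choose P1 (21).
NN route Depot → P4 → P2 → P3 → P1 → Depot costs 81.
Optimal: Depot → P3 → P2 → P1 → P4 → Depot costs 76 (by enumerating all 12 distinct tours).
Excess = 81 − 76 = 5.

The nearest-neighbour route is 5 km longer than optimal.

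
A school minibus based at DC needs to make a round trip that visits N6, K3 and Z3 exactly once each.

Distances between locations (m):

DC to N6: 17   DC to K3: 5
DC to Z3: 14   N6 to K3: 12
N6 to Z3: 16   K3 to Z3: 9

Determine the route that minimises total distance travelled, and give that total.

47 m — the shortest possible round trip.

With 3 stops there are 3!/2 = 3 distinct round trips (a route and its reverse cost the same).
DC - N6 - K3 - Z3 - DC: 17+12+9+14 = 52
DC - N6 - Z3 - K3 - DC: 17+16+9+5 = 47
DC - K3 - N6 - Z3 - DC: 5+12+16+14 = 47
The minimum is 47.
One optimal route: DC → N6 → Z3 → K3 → DC (or its reverse).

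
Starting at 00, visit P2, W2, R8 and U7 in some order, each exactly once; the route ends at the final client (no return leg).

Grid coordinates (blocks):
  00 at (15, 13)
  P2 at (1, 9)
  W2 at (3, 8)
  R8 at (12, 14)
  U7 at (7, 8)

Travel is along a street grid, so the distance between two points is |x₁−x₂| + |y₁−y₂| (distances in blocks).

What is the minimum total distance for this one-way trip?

Shortest open route: 22 blocks.

There are 4! = 24 possible orderings.
00 - P2 - W2 - R8 - U7: 18+3+15+11 = 47
00 - P2 - W2 - U7 - R8: 18+3+4+11 = 36
00 - P2 - R8 - W2 - U7: 18+16+15+4 = 53
00 - P2 - R8 - U7 - W2: 18+16+11+4 = 49
00 - P2 - U7 - W2 - R8: 18+7+4+15 = 44
00 - P2 - U7 - R8 - W2: 18+7+11+15 = 51
00 - W2 - P2 - R8 - U7: 17+3+16+11 = 47
00 - W2 - P2 - U7 - R8: 17+3+7+11 = 38
00 - W2 - R8 - P2 - U7: 17+15+16+7 = 55
00 - W2 - R8 - U7 - P2: 17+15+11+7 = 50
00 - W2 - U7 - P2 - R8: 17+4+7+16 = 44
00 - W2 - U7 - R8 - P2: 17+4+11+16 = 48
00 - R8 - P2 - W2 - U7: 4+16+3+4 = 27
00 - R8 - P2 - U7 - W2: 4+16+7+4 = 31
… (10 more)
00 - R8 - U7 - W2 - P2: 4+11+4+3 = 22  ← best
The minimum is 22.
One shortest path: 00 → R8 → U7 → W2 → P2.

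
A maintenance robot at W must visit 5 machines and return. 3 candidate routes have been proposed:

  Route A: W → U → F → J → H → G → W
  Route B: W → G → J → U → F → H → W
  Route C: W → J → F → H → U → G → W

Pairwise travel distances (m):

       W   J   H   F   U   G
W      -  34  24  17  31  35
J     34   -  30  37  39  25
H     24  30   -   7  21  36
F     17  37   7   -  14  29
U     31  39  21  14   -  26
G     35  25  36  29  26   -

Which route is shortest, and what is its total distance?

Route A: 31 + 14 + 37 + 30 + 36 + 35 = 183
Route B: 35 + 25 + 39 + 14 + 7 + 24 = 144
Route C: 34 + 37 + 7 + 21 + 26 + 35 = 160

144 m — Route B is the shortest.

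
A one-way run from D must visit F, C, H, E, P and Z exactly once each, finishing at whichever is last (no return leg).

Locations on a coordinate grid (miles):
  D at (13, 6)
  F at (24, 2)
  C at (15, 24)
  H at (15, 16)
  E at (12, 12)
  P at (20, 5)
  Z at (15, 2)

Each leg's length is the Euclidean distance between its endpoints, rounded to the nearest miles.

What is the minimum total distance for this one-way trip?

There are 6! = 720 possible orderings.
D → F → C → H → E → P → Z: 12+24+8+5+11+6 = 66
D → F → C → H → E → Z → P: 12+24+8+5+10+6 = 65
D → F → C → H → P → E → Z: 12+24+8+12+11+10 = 77
D → F → C → H → P → Z → E: 12+24+8+12+6+10 = 72
D → F → C → H → Z → E → P: 12+24+8+14+10+11 = 79
D → F → C → H → Z → P → E: 12+24+8+14+6+11 = 75
D → F → C → E → H → P → Z: 12+24+12+5+12+6 = 71
D → F → C → E → H → Z → P: 12+24+12+5+14+6 = 73
… (712 more)
D → Z → F → P → E → H → C: 4+9+5+11+5+8 = 42  ← best
The minimum is 42.
One shortest path: D → Z → F → P → E → H → C.

42 miles — the minimum one-way total.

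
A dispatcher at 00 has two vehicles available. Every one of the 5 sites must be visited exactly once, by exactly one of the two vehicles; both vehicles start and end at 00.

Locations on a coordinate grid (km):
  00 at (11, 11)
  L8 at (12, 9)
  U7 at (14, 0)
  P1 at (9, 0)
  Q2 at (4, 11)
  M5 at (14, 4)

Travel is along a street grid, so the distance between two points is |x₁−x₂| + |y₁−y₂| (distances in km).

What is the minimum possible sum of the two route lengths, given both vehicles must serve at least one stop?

46 km — the smallest possible combined total.

Try each way of splitting the stops between the two vehicles (each non-empty) and, for each split, find the best tour for each vehicle:
  {L8} + {U7, P1, Q2, M5}: 6 + 42 = 48
  {U7} + {L8, P1, Q2, M5}: 28 + 42 = 70
  {L8, U7} + {P1, Q2, M5}: 28 + 42 = 70
  {P1} + {L8, U7, Q2, M5}: 26 + 42 = 68
  {L8, P1} + {U7, Q2, M5}: 28 + 42 = 70
  {U7, P1} + {L8, Q2, M5}: 32 + 34 = 66
  … (15 splits in total)
  {Q2} + {L8, U7, P1, M5}: 14 + 32 = 46  ← best
Best: vehicle 1 00 → Q2 → 00 = 14; vehicle 2 00 → L8 → M5 → U7 → P1 → 00 = 32; combined 46.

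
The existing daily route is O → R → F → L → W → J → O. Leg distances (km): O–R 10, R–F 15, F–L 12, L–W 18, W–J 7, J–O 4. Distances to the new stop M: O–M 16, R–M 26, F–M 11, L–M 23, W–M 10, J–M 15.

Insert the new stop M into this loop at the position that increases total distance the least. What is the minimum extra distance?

Minimum extra distance: 15 km, inserting M between L and W.

Insertion cost between consecutive stops i–j is d(i,M) + d(M,j) − d(i,j):
  between O and R: 16 + 26 − 10 = 32
  between R and F: 26 + 11 − 15 = 22
  between F and L: 11 + 23 − 12 = 22
  between L and W: 23 + 10 − 18 = 15
  between W and J: 10 + 15 − 7 = 18
  between J and O: 15 + 16 − 4 = 27
Cheapest insertion is between L and W, adding 15.
New total = 66 + 15 = 81.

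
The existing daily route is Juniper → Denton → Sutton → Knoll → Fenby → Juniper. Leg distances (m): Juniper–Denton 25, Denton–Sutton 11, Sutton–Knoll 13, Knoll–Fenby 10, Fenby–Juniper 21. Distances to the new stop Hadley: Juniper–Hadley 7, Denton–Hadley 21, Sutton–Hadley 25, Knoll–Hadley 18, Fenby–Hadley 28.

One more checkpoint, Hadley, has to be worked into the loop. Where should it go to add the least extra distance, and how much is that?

Insertion cost between consecutive stops i–j is d(i,Hadley) + d(Hadley,j) − d(i,j):
  between Juniper and Denton: 7 + 21 − 25 = 3
  between Denton and Sutton: 21 + 25 − 11 = 35
  between Sutton and Knoll: 25 + 18 − 13 = 30
  between Knoll and Fenby: 18 + 28 − 10 = 36
  between Fenby and Juniper: 28 + 7 − 21 = 14
Cheapest insertion is between Juniper and Denton, adding 3.
New total = 80 + 3 = 83.

Adding 3 m by placing Hadley on the Juniper–Denton leg.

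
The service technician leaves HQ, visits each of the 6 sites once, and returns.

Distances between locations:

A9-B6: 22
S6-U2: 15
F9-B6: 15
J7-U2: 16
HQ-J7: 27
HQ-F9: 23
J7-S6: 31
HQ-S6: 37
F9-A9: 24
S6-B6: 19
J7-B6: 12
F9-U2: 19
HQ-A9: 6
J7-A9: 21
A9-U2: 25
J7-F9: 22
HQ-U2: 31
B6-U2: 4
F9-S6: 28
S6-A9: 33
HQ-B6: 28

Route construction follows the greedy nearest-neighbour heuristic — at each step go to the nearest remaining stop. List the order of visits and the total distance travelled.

Nearest-neighbour total = 109; route HQ → A9 → J7 → B6 → U2 → S6 → F9 → HQ.

HQ → [A9:6 / F9:23 / J7:27 / B6:28 / U2:31 / S6:37] → A9 (6)
A9 → [J7:21 / B6:22 / F9:24 / U2:25 / S6:33] → J7 (21)
J7 → [B6:12 / U2:16 / F9:22 / S6:31] → B6 (12)
B6 → [U2:4 / F9:15 / S6:19] → U2 (4)
U2 → [S6:15 / F9:19] → S6 (15)
S6 → [F9:28] → F9 (28)
Return F9→HQ: 23.
Total = 6 + 21 + 12 + 4 + 15 + 28 + 23 = 109.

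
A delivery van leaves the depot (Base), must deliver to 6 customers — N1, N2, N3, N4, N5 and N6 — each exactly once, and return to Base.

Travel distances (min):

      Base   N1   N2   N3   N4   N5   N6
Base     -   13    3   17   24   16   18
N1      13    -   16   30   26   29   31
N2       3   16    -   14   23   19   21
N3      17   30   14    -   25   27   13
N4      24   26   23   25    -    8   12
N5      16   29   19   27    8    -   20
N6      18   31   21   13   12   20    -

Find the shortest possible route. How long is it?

Base → N1 → N2 → N3 → N4 → N5 → N6 → Base: 13+16+14+25+8+20+18 = 114
Base → N1 → N2 → N3 → N4 → N6 → N5 → Base: 13+16+14+25+12+20+16 = 116
Base → N1 → N2 → N3 → N5 → N4 → N6 → Base: 13+16+14+27+8+12+18 = 108
Base → N1 → N2 → N3 → N5 → N6 → N4 → Base: 13+16+14+27+20+12+24 = 126
Base → N1 → N2 → N3 → N6 → N4 → N5 → Base: 13+16+14+13+12+8+16 = 92
Base → N1 → N2 → N3 → N6 → N5 → N4 → Base: 13+16+14+13+20+8+24 = 108
Base → N1 → N2 → N4 → N3 → N5 → N6 → Base: 13+16+23+25+27+20+18 = 142
Base → N1 → N2 → N4 → N3 → N6 → N5 → Base: 13+16+23+25+13+20+16 = 126
… (352 more)
The minimum is 92.
One optimal route: Base → N1 → N2 → N3 → N6 → N4 → N5 → Base (or its reverse).

Shortest round trip = 92 min.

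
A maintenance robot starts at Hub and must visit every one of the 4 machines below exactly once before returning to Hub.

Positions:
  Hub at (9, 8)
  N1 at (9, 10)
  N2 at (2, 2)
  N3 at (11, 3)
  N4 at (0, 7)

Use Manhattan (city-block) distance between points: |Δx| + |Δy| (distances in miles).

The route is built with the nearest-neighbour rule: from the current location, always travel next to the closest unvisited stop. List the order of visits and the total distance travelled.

38 miles along Hub → N1 → N3 → N2 → N4 → Hub.

At Hub the remaining stops are N1 2, N3 7, N4 10, N2 13; go to N1.
At N1 the remaining stops are N3 9, N4 12, N2 15; go to N3.
At N3 the remaining stops are N2 10, N4 15; go to N2.
At N2 the remaining stops are N4 7; go to N4.
Return N4→Hub: 10.
Total = 2 + 9 + 10 + 7 + 10 = 38.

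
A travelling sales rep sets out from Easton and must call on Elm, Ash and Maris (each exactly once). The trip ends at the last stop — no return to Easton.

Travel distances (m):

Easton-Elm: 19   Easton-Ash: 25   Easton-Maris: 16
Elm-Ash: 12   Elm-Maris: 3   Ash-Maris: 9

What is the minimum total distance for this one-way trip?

Shortest open route: 31 m.

There are 3! = 6 possible orderings.
Easton - Elm - Ash - Maris: 19+12+9 = 40
Easton - Elm - Maris - Ash: 19+3+9 = 31
Easton - Ash - Elm - Maris: 25+12+3 = 40
Easton - Ash - Maris - Elm: 25+9+3 = 37
Easton - Maris - Elm - Ash: 16+3+12 = 31
Easton - Maris - Ash - Elm: 16+9+12 = 37
The minimum is 31.
One shortest path: Easton → Elm → Maris → Ash.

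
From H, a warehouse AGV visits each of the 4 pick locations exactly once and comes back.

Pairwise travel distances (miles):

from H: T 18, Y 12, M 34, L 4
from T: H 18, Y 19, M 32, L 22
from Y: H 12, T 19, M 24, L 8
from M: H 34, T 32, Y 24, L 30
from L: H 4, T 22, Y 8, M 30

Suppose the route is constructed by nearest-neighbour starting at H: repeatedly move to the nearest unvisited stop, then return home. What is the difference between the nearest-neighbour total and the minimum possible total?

The nearest-neighbour route is 11 miles longer than optimal.

From H: L=4, Y=12, T=18, M=34 → choose L (4).
From L: Y=8, T=22, M=30 → choose Y (8).
From Y: T=19, M=24 → choose T (19).
From T: M=32 → choose M (32).
NN route H → L → Y → T → M → H costs 97.
Optimal: H → T → M → Y → L → H costs 86 (by enumerating all 12 distinct tours).
Excess = 97 − 86 = 11.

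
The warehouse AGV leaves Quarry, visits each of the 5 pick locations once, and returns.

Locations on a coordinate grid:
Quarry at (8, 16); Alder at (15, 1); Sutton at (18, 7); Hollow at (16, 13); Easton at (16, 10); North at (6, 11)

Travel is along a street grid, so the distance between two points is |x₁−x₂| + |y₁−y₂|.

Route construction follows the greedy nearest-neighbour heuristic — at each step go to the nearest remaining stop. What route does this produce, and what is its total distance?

From Quarry: distances to unvisited — North=7, Hollow=11, Easton=14, Sutton=19, Alder=22. Nearest is North (7).
From North: distances to unvisited — Easton=11, Hollow=12, Sutton=16, Alder=19. Nearest is Easton (11).
From Easton: distances to unvisited — Hollow=3, Sutton=5, Alder=10. Nearest is Hollow (3).
From Hollow: distances to unvisited — Sutton=8, Alder=13. Nearest is Sutton (8).
From Sutton: distances to unvisited — Alder=9. Nearest is Alder (9).
Return Alder→Quarry: 22.
Total = 7 + 11 + 3 + 8 + 9 + 22 = 60.

60 along Quarry → North → Easton → Hollow → Sutton → Alder → Quarry.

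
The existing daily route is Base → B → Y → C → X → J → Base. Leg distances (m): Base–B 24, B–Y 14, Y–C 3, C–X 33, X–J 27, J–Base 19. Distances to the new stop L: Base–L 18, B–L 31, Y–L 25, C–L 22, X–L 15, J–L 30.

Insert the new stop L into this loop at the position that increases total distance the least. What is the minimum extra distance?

+4 m — insert L between C and X.

Insertion cost between consecutive stops i–j is d(i,L) + d(L,j) − d(i,j):
  between Base and B: 18 + 31 − 24 = 25
  between B and Y: 31 + 25 − 14 = 42
  between Y and C: 25 + 22 − 3 = 44
  between C and X: 22 + 15 − 33 = 4
  between X and J: 15 + 30 − 27 = 18
  between J and Base: 30 + 18 − 19 = 29
Cheapest insertion is between C and X, adding 4.
New total = 120 + 4 = 124.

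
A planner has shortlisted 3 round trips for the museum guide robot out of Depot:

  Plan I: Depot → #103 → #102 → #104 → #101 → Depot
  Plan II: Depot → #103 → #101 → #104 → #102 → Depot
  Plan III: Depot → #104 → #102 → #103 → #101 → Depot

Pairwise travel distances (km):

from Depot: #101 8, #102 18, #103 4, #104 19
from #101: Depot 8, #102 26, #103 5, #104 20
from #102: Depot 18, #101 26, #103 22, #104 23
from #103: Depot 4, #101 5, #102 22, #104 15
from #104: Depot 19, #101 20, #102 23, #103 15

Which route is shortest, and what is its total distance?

Plan I: 4 + 22 + 23 + 20 + 8 = 77
Plan II: 4 + 5 + 20 + 23 + 18 = 70
Plan III: 19 + 23 + 22 + 5 + 8 = 77

70 km — Plan II is the shortest.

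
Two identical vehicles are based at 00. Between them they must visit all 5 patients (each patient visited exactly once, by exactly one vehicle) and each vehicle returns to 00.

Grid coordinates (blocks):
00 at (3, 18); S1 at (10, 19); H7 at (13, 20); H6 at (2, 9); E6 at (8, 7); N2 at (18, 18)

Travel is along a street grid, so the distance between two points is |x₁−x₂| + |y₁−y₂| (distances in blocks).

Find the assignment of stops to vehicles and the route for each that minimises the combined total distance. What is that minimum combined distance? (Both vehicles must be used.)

68 blocks — the smallest possible combined total.

Try each way of splitting the stops between the two vehicles (each non-empty) and, for each split, find the best tour for each vehicle:
  {S1} + {H7, H6, E6, N2}: 16 + 58 = 74
  {H7} + {S1, H6, E6, N2}: 24 + 56 = 80
  {S1, H7} + {H6, E6, N2}: 24 + 54 = 78
  {H6} + {S1, H7, E6, N2}: 20 + 56 = 76
  {S1, H6} + {H7, E6, N2}: 36 + 56 = 92
  {H7, H6} + {S1, E6, N2}: 44 + 54 = 98
  … (15 splits in total)
  {H6, E6} + {S1, H7, N2}: 34 + 34 = 68  ← best
Best: vehicle 1 00 → H6 → E6 → 00 = 34; vehicle 2 00 → S1 → H7 → N2 → 00 = 34; combined 68.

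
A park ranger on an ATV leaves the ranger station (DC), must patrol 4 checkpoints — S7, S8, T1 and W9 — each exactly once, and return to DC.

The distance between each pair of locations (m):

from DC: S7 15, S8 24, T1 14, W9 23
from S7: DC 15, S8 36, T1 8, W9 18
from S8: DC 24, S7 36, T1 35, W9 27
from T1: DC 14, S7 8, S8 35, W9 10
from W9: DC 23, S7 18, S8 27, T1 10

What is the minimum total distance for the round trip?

With 4 stops there are 4!/2 = 12 distinct round trips (a route and its reverse cost the same).
DC - S7 - S8 - T1 - W9 - DC: 15+36+35+10+23 = 119
DC - S7 - S8 - W9 - T1 - DC: 15+36+27+10+14 = 102
DC - S7 - T1 - S8 - W9 - DC: 15+8+35+27+23 = 108
DC - S7 - T1 - W9 - S8 - DC: 15+8+10+27+24 = 84
DC - S7 - W9 - S8 - T1 - DC: 15+18+27+35+14 = 109
DC - S7 - W9 - T1 - S8 - DC: 15+18+10+35+24 = 102
DC - S8 - S7 - T1 - W9 - DC: 24+36+8+10+23 = 101
DC - S8 - S7 - W9 - T1 - DC: 24+36+18+10+14 = 102
DC - S8 - T1 - S7 - W9 - DC: 24+35+8+18+23 = 108
DC - S8 - W9 - S7 - T1 - DC: 24+27+18+8+14 = 91
DC - T1 - S7 - S8 - W9 - DC: 14+8+36+27+23 = 108
DC - T1 - S8 - S7 - W9 - DC: 14+35+36+18+23 = 126
The minimum is 84.
One optimal route: DC → S7 → T1 → W9 → S8 → DC (or its reverse).

84 m — the shortest possible round trip.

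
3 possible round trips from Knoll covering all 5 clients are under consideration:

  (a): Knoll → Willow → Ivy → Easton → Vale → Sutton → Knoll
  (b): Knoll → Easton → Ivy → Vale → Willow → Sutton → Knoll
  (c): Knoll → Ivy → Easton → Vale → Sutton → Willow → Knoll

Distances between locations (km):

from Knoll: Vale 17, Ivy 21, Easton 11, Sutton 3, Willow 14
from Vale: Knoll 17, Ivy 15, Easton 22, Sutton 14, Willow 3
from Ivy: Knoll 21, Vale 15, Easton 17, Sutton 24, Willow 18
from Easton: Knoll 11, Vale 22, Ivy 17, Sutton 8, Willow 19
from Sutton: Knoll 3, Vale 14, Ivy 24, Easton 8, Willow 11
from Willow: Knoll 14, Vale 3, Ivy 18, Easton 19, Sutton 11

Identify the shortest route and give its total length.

(a): 14 + 18 + 17 + 22 + 14 + 3 = 88
(b): 11 + 17 + 15 + 3 + 11 + 3 = 60
(c): 21 + 17 + 22 + 14 + 11 + 14 = 99

Shortest is (b), total 60 km.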